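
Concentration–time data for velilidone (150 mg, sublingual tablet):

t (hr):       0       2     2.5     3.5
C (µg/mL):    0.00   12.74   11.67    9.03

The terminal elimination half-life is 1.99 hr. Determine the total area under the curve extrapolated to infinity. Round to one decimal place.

Trapezoidal AUC_0→3.5:
  [0→2]: (0.00+12.74)/2 × 2 = 12.74
  [2→2.5]: (12.74+11.67)/2 × 0.5 = 6.1025
  [2.5→3.5]: (11.67+9.03)/2 × 1 = 10.35
  Sum = 29.1925 µg/mL·hr
k_e = ln2 / t½ = 0.693147 / 1.99 = 0.3483 hr^-1
Extrapolated tail: C_last / k_e = 9.03 / 0.3483 = 25.926
AUC_0→∞ = 29.1925 + 25.926 = 55.1185 µg/mL·hr

AUC = 55.1 µg/mL·hr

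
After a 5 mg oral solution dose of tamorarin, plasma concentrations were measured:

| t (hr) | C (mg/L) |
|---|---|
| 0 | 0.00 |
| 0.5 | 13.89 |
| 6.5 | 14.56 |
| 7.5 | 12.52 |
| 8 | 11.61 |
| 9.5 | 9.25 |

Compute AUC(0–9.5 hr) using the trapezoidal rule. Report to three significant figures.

Trapezoidal AUC_0→9.5:
  [0→0.5]: (0.00+13.89)/2 × 0.5 = 3.4725
  [0.5→6.5]: (13.89+14.56)/2 × 6 = 85.35
  [6.5→7.5]: (14.56+12.52)/2 × 1 = 13.54
  [7.5→8]: (12.52+11.61)/2 × 0.5 = 6.0325
  [8→9.5]: (11.61+9.25)/2 × 1.5 = 15.645
  Sum = 124.04 mg/L·hr

AUC = 124 mg/L·hr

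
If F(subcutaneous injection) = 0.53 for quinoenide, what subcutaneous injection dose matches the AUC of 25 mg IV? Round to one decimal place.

For equal systemic exposure: F × D_ev = D_iv
D_ev = D_iv / F = 25 / 0.53 = 47.1698 mg

D_subcutaneous = 47.2 mg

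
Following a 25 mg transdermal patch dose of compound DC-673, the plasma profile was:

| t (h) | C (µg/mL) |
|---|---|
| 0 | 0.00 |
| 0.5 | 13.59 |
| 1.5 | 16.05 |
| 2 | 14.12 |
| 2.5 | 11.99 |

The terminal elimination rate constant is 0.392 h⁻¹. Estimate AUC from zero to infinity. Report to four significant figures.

Trapezoidal AUC_0→2.5:
  [0→0.5]: (0.00+13.59)/2 × 0.5 = 3.3975
  [0.5→1.5]: (13.59+16.05)/2 × 1 = 14.82
  [1.5→2]: (16.05+14.12)/2 × 0.5 = 7.5425
  [2→2.5]: (14.12+11.99)/2 × 0.5 = 6.5275
  Sum = 32.2875 µg/mL·h
Extrapolated tail: C_last / k_e = 11.99 / 0.392 = 30.587
AUC_0→∞ = 32.2875 + 30.587 = 62.8745 µg/mL·h

AUC = 62.87 µg/mL·h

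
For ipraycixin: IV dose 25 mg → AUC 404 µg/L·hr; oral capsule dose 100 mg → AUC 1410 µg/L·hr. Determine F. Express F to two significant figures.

F = 0.87

F = (AUC_ev / D_ev) / (AUC_iv / D_iv)
  = (1410/100) / (404/25)
  = 14.1 / 16.16 = 0.8725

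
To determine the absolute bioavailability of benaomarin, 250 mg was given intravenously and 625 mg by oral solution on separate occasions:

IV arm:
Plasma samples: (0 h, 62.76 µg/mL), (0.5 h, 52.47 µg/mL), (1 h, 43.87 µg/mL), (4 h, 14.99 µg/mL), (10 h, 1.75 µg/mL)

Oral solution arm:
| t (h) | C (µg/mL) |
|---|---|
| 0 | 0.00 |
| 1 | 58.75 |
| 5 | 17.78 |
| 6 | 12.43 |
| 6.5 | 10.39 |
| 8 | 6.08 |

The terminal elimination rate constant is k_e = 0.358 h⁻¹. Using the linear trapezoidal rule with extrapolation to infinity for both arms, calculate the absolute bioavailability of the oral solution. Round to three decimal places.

Trapezoidal AUC_0→10 (IV):
  [0→0.5]: (62.76+52.47)/2 × 0.5 = 28.8075
  [0.5→1]: (52.47+43.87)/2 × 0.5 = 24.085
  [1→4]: (43.87+14.99)/2 × 3 = 88.29
  [4→10]: (14.99+1.75)/2 × 6 = 50.22
  Sum = 191.4025 µg/mL·h
IV tail: 1.75/0.358 = 4.888; AUC_iv,0→∞ = 191.4025 + 4.888 = 196.2905 µg/mL·h
Trapezoidal AUC_0→8 (oral solution):
  [0→1]: (0.00+58.75)/2 × 1 = 29.375
  [1→5]: (58.75+17.78)/2 × 4 = 153.06
  [5→6]: (17.78+12.43)/2 × 1 = 15.105
  [6→6.5]: (12.43+10.39)/2 × 0.5 = 5.705
  [6.5→8]: (10.39+6.08)/2 × 1.5 = 12.3525
  Sum = 215.5975 µg/mL·h
oral solution tail: 6.08/0.358 = 16.983; AUC_ev,0→∞ = 215.5975 + 16.983 = 232.5805 µg/mL·h
F = (AUC_ev/D_ev)/(AUC_iv/D_iv) = (232.5805/625)/(196.2905/250) = 0.3721288/0.785162 = 0.4740

F = 0.474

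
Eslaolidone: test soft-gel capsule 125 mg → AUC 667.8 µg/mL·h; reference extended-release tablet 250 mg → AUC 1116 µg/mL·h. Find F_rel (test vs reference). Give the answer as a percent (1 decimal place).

F_rel = 119.7%

F_rel = (AUC_test/D_test) / (AUC_ref/D_ref)
      = (667.8/125) / (1116/250)
      = 5.3424 / 4.464 = 1.1968 = 119.68%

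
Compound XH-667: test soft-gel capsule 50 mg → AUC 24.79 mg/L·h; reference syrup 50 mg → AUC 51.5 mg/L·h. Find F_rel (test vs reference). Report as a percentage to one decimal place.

F_rel = (AUC_test/D_test) / (AUC_ref/D_ref)
      = (24.79/50) / (51.5/50)
      = 0.4958 / 1.03 = 0.4814 = 48.14%

F_rel = 48.1%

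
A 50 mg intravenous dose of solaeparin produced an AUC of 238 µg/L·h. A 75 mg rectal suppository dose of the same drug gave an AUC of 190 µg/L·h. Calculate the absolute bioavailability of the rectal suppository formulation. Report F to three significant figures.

F = 0.532

F = (AUC_ev / D_ev) / (AUC_iv / D_iv)
  = (190/75) / (238/50)
  = 2.53333 / 4.76 = 0.5322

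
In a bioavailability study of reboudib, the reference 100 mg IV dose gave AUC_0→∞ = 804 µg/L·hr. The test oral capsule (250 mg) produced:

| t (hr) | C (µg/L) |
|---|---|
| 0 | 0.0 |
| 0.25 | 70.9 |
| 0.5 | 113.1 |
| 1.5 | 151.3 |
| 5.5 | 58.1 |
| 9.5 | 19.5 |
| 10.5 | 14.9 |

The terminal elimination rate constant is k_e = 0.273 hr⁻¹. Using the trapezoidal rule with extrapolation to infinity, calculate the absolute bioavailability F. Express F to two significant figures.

F = 0.40

Trapezoidal AUC_0→10.5 (oral capsule):
  [0→0.25]: (0.0+70.9)/2 × 0.25 = 8.8625
  [0.25→0.5]: (70.9+113.1)/2 × 0.25 = 23.0
  [0.5→1.5]: (113.1+151.3)/2 × 1 = 132.2
  [1.5→5.5]: (151.3+58.1)/2 × 4 = 418.8
  [5.5→9.5]: (58.1+19.5)/2 × 4 = 155.2
  [9.5→10.5]: (19.5+14.9)/2 × 1 = 17.2
  Sum = 755.2625 µg/L·hr
Tail: C_last/k_e = 14.9/0.273 = 54.579
AUC_0→∞ (oral capsule) = 755.2625 + 54.579 = 809.8415 µg/L·hr
F = (AUC_ev/D_ev)/(AUC_iv/D_iv) = (809.8415/250)/(804/100) = 3.239366/8.04 = 0.4029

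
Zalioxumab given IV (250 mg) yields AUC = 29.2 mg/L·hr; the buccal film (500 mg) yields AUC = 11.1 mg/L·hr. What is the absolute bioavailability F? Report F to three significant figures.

F = 0.190

F = (AUC_ev / D_ev) / (AUC_iv / D_iv)
  = (11.1/500) / (29.2/250)
  = 0.0222 / 0.1168 = 0.1901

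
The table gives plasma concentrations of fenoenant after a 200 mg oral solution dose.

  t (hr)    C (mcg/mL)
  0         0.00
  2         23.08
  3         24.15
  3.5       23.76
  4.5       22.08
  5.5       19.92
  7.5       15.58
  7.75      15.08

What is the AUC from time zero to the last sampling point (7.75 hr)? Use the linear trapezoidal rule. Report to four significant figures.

Trapezoidal AUC_0→7.75:
  [0→2]: (0.00+23.08)/2 × 2 = 23.08
  [2→3]: (23.08+24.15)/2 × 1 = 23.615
  [3→3.5]: (24.15+23.76)/2 × 0.5 = 11.9775
  [3.5→4.5]: (23.76+22.08)/2 × 1 = 22.92
  [4.5→5.5]: (22.08+19.92)/2 × 1 = 21.0
  [5.5→7.5]: (19.92+15.58)/2 × 2 = 35.5
  [7.5→7.75]: (15.58+15.08)/2 × 0.25 = 3.8325
  Sum = 141.925 mcg/mL·hr

AUC = 141.9 mcg/mL·hr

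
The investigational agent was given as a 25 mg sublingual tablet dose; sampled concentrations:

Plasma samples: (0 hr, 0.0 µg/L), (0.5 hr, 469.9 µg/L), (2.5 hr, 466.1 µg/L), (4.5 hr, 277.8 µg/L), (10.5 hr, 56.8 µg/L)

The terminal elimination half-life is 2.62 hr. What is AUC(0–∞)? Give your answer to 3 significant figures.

Trapezoidal AUC_0→10.5:
  [0→0.5]: (0.0+469.9)/2 × 0.5 = 117.475
  [0.5→2.5]: (469.9+466.1)/2 × 2 = 936.0
  [2.5→4.5]: (466.1+277.8)/2 × 2 = 743.9
  [4.5→10.5]: (277.8+56.8)/2 × 6 = 1003.8
  Sum = 2801.175 µg/L·hr
k_e = ln2 / t½ = 0.693147 / 2.62 = 0.2646 hr^-1
Extrapolated tail: C_last / k_e = 56.8 / 0.2646 = 214.664
AUC_0→∞ = 2801.175 + 214.664 = 3015.839 µg/L·hr

AUC = 3020 µg/L·hr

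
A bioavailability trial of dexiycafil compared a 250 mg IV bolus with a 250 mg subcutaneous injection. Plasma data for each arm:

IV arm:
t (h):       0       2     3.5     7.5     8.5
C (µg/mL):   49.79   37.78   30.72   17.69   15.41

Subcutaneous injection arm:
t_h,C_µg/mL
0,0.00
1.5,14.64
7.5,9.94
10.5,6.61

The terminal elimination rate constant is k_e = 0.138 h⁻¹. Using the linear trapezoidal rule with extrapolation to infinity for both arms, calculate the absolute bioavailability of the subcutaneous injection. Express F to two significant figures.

F = 0.43

Trapezoidal AUC_0→8.5 (IV):
  [0→2]: (49.79+37.78)/2 × 2 = 87.57
  [2→3.5]: (37.78+30.72)/2 × 1.5 = 51.375
  [3.5→7.5]: (30.72+17.69)/2 × 4 = 96.82
  [7.5→8.5]: (17.69+15.41)/2 × 1 = 16.55
  Sum = 252.315 µg/mL·h
IV tail: 15.41/0.138 = 111.667; AUC_iv,0→∞ = 252.315 + 111.667 = 363.982 µg/mL·h
Trapezoidal AUC_0→10.5 (subcutaneous injection):
  [0→1.5]: (0.00+14.64)/2 × 1.5 = 10.98
  [1.5→7.5]: (14.64+9.94)/2 × 6 = 73.74
  [7.5→10.5]: (9.94+6.61)/2 × 3 = 24.825
  Sum = 109.545 µg/mL·h
subcutaneous injection tail: 6.61/0.138 = 47.899; AUC_ev,0→∞ = 109.545 + 47.899 = 157.444 µg/mL·h
F = (AUC_ev/D_ev)/(AUC_iv/D_iv) = (157.444/250)/(363.982/250) = 0.629776/1.455928 = 0.4326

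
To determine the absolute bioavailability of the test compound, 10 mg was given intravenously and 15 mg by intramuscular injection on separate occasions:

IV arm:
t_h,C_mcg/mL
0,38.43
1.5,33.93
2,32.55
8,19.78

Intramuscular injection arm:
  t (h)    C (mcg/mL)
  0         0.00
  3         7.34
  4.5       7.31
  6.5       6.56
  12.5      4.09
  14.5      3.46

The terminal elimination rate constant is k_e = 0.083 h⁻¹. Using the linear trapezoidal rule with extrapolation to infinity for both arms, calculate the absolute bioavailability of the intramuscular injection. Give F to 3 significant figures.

Trapezoidal AUC_0→8 (IV):
  [0→1.5]: (38.43+33.93)/2 × 1.5 = 54.27
  [1.5→2]: (33.93+32.55)/2 × 0.5 = 16.62
  [2→8]: (32.55+19.78)/2 × 6 = 156.99
  Sum = 227.88 mcg/mL·h
IV tail: 19.78/0.083 = 238.313; AUC_iv,0→∞ = 227.88 + 238.313 = 466.193 mcg/mL·h
Trapezoidal AUC_0→14.5 (intramuscular injection):
  [0→3]: (0.00+7.34)/2 × 3 = 11.01
  [3→4.5]: (7.34+7.31)/2 × 1.5 = 10.9875
  [4.5→6.5]: (7.31+6.56)/2 × 2 = 13.87
  [6.5→12.5]: (6.56+4.09)/2 × 6 = 31.95
  [12.5→14.5]: (4.09+3.46)/2 × 2 = 7.55
  Sum = 75.3675 mcg/mL·h
intramuscular injection tail: 3.46/0.083 = 41.687; AUC_ev,0→∞ = 75.3675 + 41.687 = 117.0545 mcg/mL·h
F = (AUC_ev/D_ev)/(AUC_iv/D_iv) = (117.0545/15)/(466.193/10) = 7.80363/46.6193 = 0.1674

F = 0.167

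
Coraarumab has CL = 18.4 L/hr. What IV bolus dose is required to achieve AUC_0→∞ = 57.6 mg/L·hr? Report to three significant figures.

Dose_iv = CL × AUC_0→∞
     = 18.4 × 57.6 = 1059.84 mg

Dose = 1060 mg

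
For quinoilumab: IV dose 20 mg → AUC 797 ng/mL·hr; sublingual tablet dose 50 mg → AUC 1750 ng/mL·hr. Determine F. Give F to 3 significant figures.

F = (AUC_ev / D_ev) / (AUC_iv / D_iv)
  = (1750/50) / (797/20)
  = 35 / 39.85 = 0.8783

F = 0.878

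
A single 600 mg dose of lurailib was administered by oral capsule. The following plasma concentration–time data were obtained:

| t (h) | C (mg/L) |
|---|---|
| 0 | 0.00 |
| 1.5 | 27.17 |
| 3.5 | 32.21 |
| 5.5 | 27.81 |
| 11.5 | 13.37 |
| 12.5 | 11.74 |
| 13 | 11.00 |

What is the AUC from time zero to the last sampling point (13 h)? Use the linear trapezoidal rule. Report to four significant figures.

Trapezoidal AUC_0→13:
  [0→1.5]: (0.00+27.17)/2 × 1.5 = 20.3775
  [1.5→3.5]: (27.17+32.21)/2 × 2 = 59.38
  [3.5→5.5]: (32.21+27.81)/2 × 2 = 60.02
  [5.5→11.5]: (27.81+13.37)/2 × 6 = 123.54
  [11.5→12.5]: (13.37+11.74)/2 × 1 = 12.555
  [12.5→13]: (11.74+11.00)/2 × 0.5 = 5.685
  Sum = 281.5575 mg/L·h

AUC = 281.6 mg/L·h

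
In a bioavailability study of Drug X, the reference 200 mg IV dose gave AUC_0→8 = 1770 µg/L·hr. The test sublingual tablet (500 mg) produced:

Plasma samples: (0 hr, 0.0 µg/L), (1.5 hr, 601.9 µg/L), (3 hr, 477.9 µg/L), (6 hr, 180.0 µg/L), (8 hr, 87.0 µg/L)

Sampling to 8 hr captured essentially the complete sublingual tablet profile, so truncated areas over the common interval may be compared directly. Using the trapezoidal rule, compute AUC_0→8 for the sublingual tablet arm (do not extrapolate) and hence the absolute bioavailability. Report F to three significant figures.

Trapezoidal AUC_0→8 (sublingual tablet):
  [0→1.5]: (0.0+601.9)/2 × 1.5 = 451.425
  [1.5→3]: (601.9+477.9)/2 × 1.5 = 809.85
  [3→6]: (477.9+180.0)/2 × 3 = 986.85
  [6→8]: (180.0+87.0)/2 × 2 = 267.0
  Sum = 2515.125 µg/L·hr
F = (AUC_ev/D_ev)/(AUC_iv/D_iv) = (2515.125/500)/(1770/200) = 5.03025/8.85 = 0.5684

F = 0.568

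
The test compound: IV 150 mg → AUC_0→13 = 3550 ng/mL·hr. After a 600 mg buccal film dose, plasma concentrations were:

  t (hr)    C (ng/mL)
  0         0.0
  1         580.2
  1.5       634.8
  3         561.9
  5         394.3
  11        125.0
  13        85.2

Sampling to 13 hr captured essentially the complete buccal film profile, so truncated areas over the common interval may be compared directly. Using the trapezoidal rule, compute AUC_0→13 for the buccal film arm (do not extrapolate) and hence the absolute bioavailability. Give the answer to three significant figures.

Trapezoidal AUC_0→13 (buccal film):
  [0→1]: (0.0+580.2)/2 × 1 = 290.1
  [1→1.5]: (580.2+634.8)/2 × 0.5 = 303.75
  [1.5→3]: (634.8+561.9)/2 × 1.5 = 897.525
  [3→5]: (561.9+394.3)/2 × 2 = 956.2
  [5→11]: (394.3+125.0)/2 × 6 = 1557.9
  [11→13]: (125.0+85.2)/2 × 2 = 210.2
  Sum = 4215.675 ng/mL·hr
F = (AUC_ev/D_ev)/(AUC_iv/D_iv) = (4215.675/600)/(3550/150) = 7.026125/23.6667 = 0.2969

F = 0.297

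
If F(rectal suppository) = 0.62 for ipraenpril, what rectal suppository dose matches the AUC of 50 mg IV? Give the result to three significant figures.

D_rectal = 80.6 mg

For equal systemic exposure: F × D_ev = D_iv
D_ev = D_iv / F = 50 / 0.62 = 80.6452 mg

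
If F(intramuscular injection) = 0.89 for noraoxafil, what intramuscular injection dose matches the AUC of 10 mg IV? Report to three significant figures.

For equal systemic exposure: F × D_ev = D_iv
D_ev = D_iv / F = 10 / 0.89 = 11.236 mg

D_intramuscular = 11.2 mg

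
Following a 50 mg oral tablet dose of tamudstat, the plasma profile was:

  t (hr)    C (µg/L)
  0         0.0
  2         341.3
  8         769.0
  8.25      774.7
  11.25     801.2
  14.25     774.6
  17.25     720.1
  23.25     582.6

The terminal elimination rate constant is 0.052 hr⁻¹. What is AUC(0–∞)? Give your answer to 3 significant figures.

Trapezoidal AUC_0→23.25:
  [0→2]: (0.0+341.3)/2 × 2 = 341.3
  [2→8]: (341.3+769.0)/2 × 6 = 3330.9
  [8→8.25]: (769.0+774.7)/2 × 0.25 = 192.9625
  [8.25→11.25]: (774.7+801.2)/2 × 3 = 2363.85
  [11.25→14.25]: (801.2+774.6)/2 × 3 = 2363.7
  [14.25→17.25]: (774.6+720.1)/2 × 3 = 2242.05
  [17.25→23.25]: (720.1+582.6)/2 × 6 = 3908.1
  Sum = 14742.8625 µg/L·hr
Extrapolated tail: C_last / k_e = 582.6 / 0.052 = 11203.846
AUC_0→∞ = 14742.8625 + 11203.846 = 25946.7085 µg/L·hr

AUC = 25900 µg/L·hr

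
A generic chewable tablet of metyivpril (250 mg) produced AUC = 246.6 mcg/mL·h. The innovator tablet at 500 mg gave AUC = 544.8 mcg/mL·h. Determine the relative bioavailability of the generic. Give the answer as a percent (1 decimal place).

F_rel = (AUC_test/D_test) / (AUC_ref/D_ref)
      = (246.6/250) / (544.8/500)
      = 0.9864 / 1.0896 = 0.9053 = 90.53%

F_rel = 90.5%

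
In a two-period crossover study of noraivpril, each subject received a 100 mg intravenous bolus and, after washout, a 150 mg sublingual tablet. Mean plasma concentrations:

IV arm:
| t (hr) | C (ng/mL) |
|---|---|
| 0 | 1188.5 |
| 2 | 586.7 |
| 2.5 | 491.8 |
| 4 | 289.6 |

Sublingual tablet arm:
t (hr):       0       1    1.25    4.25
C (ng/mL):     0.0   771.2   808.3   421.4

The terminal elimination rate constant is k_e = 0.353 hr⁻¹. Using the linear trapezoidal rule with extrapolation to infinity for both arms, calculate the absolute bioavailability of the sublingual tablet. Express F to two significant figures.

F = 0.70

Trapezoidal AUC_0→4 (IV):
  [0→2]: (1188.5+586.7)/2 × 2 = 1775.2
  [2→2.5]: (586.7+491.8)/2 × 0.5 = 269.625
  [2.5→4]: (491.8+289.6)/2 × 1.5 = 586.05
  Sum = 2630.875 ng/mL·hr
IV tail: 289.6/0.353 = 820.397; AUC_iv,0→∞ = 2630.875 + 820.397 = 3451.272 ng/mL·hr
Trapezoidal AUC_0→4.25 (sublingual tablet):
  [0→1]: (0.0+771.2)/2 × 1 = 385.6
  [1→1.25]: (771.2+808.3)/2 × 0.25 = 197.4375
  [1.25→4.25]: (808.3+421.4)/2 × 3 = 1844.55
  Sum = 2427.5875 ng/mL·hr
sublingual tablet tail: 421.4/0.353 = 1193.768; AUC_ev,0→∞ = 2427.5875 + 1193.768 = 3621.3555 ng/mL·hr
F = (AUC_ev/D_ev)/(AUC_iv/D_iv) = (3621.3555/150)/(3451.272/100) = 24.14237/34.51272 = 0.6995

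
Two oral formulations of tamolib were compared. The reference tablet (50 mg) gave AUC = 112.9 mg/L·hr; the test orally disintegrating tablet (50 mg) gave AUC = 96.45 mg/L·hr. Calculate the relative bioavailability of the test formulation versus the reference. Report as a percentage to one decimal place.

F_rel = (AUC_test/D_test) / (AUC_ref/D_ref)
      = (96.45/50) / (112.9/50)
      = 1.929 / 2.258 = 0.8543 = 85.43%

F_rel = 85.4%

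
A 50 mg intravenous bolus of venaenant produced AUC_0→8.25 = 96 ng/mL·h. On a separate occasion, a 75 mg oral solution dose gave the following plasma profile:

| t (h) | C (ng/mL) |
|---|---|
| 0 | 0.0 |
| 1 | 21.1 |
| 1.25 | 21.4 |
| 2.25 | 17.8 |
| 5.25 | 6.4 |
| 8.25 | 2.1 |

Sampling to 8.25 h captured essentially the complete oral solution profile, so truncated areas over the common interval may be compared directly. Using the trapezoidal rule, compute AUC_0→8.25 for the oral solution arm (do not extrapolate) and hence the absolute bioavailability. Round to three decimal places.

F = 0.587

Trapezoidal AUC_0→8.25 (oral solution):
  [0→1]: (0.0+21.1)/2 × 1 = 10.55
  [1→1.25]: (21.1+21.4)/2 × 0.25 = 5.3125
  [1.25→2.25]: (21.4+17.8)/2 × 1 = 19.6
  [2.25→5.25]: (17.8+6.4)/2 × 3 = 36.3
  [5.25→8.25]: (6.4+2.1)/2 × 3 = 12.75
  Sum = 84.5125 ng/mL·h
F = (AUC_ev/D_ev)/(AUC_iv/D_iv) = (84.5125/75)/(96/50) = 1.12683/1.92 = 0.5869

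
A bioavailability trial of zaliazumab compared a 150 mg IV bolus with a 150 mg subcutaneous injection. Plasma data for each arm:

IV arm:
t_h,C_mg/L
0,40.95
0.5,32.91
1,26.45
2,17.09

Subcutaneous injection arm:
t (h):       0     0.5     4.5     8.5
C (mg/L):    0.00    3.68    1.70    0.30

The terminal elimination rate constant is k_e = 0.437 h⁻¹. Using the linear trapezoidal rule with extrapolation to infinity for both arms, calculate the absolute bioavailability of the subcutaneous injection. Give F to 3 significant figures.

Trapezoidal AUC_0→2 (IV):
  [0→0.5]: (40.95+32.91)/2 × 0.5 = 18.465
  [0.5→1]: (32.91+26.45)/2 × 0.5 = 14.84
  [1→2]: (26.45+17.09)/2 × 1 = 21.77
  Sum = 55.075 mg/L·h
IV tail: 17.09/0.437 = 39.108; AUC_iv,0→∞ = 55.075 + 39.108 = 94.183 mg/L·h
Trapezoidal AUC_0→8.5 (subcutaneous injection):
  [0→0.5]: (0.00+3.68)/2 × 0.5 = 0.92
  [0.5→4.5]: (3.68+1.70)/2 × 4 = 10.76
  [4.5→8.5]: (1.70+0.30)/2 × 4 = 4.0
  Sum = 15.68 mg/L·h
subcutaneous injection tail: 0.30/0.437 = 0.686; AUC_ev,0→∞ = 15.68 + 0.686 = 16.366 mg/L·h
F = (AUC_ev/D_ev)/(AUC_iv/D_iv) = (16.366/150)/(94.183/150) = 0.109107/0.627887 = 0.1738

F = 0.174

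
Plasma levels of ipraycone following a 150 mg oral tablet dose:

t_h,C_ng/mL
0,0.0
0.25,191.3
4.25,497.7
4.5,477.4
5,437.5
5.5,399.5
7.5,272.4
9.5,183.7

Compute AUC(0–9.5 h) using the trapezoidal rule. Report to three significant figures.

AUC = 3090 ng/mL·h

Trapezoidal AUC_0→9.5:
  [0→0.25]: (0.0+191.3)/2 × 0.25 = 23.9125
  [0.25→4.25]: (191.3+497.7)/2 × 4 = 1378.0
  [4.25→4.5]: (497.7+477.4)/2 × 0.25 = 121.8875
  [4.5→5]: (477.4+437.5)/2 × 0.5 = 228.725
  [5→5.5]: (437.5+399.5)/2 × 0.5 = 209.25
  [5.5→7.5]: (399.5+272.4)/2 × 2 = 671.9
  [7.5→9.5]: (272.4+183.7)/2 × 2 = 456.1
  Sum = 3089.775 ng/mL·h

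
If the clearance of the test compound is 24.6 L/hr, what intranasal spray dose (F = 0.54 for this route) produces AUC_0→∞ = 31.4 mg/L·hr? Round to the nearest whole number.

Dose = 1430 mg

Dose = CL × AUC_0→∞ / F
     = 24.6 × 31.4 / 0.54 = 1430.44 mg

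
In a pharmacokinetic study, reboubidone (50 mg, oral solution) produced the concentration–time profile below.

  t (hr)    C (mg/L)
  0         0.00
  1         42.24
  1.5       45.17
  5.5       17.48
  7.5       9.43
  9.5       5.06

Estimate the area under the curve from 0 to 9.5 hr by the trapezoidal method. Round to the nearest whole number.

AUC = 210 mg/L·hr

Trapezoidal AUC_0→9.5:
  [0→1]: (0.00+42.24)/2 × 1 = 21.12
  [1→1.5]: (42.24+45.17)/2 × 0.5 = 21.8525
  [1.5→5.5]: (45.17+17.48)/2 × 4 = 125.3
  [5.5→7.5]: (17.48+9.43)/2 × 2 = 26.91
  [7.5→9.5]: (9.43+5.06)/2 × 2 = 14.49
  Sum = 209.6725 mg/L·hr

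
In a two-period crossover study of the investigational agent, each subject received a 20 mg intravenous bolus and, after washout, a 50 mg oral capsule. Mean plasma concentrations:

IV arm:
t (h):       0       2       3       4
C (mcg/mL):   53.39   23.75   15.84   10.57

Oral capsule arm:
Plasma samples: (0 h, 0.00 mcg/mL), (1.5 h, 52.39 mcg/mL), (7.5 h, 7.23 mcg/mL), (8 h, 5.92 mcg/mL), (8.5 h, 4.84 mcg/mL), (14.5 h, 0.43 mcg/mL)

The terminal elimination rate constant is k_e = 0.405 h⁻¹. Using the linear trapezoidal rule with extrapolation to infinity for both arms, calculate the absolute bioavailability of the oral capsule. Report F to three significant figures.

F = 0.708

Trapezoidal AUC_0→4 (IV):
  [0→2]: (53.39+23.75)/2 × 2 = 77.14
  [2→3]: (23.75+15.84)/2 × 1 = 19.795
  [3→4]: (15.84+10.57)/2 × 1 = 13.205
  Sum = 110.14 mcg/mL·h
IV tail: 10.57/0.405 = 26.099; AUC_iv,0→∞ = 110.14 + 26.099 = 136.239 mcg/mL·h
Trapezoidal AUC_0→14.5 (oral capsule):
  [0→1.5]: (0.00+52.39)/2 × 1.5 = 39.2925
  [1.5→7.5]: (52.39+7.23)/2 × 6 = 178.86
  [7.5→8]: (7.23+5.92)/2 × 0.5 = 3.2875
  [8→8.5]: (5.92+4.84)/2 × 0.5 = 2.69
  [8.5→14.5]: (4.84+0.43)/2 × 6 = 15.81
  Sum = 239.94 mcg/mL·h
oral capsule tail: 0.43/0.405 = 1.062; AUC_ev,0→∞ = 239.94 + 1.062 = 241.002 mcg/mL·h
F = (AUC_ev/D_ev)/(AUC_iv/D_iv) = (241.002/50)/(136.239/20) = 4.82004/6.81195 = 0.7076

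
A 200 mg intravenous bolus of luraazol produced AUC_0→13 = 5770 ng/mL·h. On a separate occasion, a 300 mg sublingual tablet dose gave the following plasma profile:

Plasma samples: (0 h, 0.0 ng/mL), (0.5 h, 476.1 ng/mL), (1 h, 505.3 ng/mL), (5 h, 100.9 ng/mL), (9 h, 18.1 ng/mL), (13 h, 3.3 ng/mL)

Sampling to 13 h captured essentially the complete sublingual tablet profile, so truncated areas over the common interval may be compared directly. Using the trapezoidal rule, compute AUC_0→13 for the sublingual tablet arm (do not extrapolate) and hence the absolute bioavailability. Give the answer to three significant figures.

F = 0.215

Trapezoidal AUC_0→13 (sublingual tablet):
  [0→0.5]: (0.0+476.1)/2 × 0.5 = 119.025
  [0.5→1]: (476.1+505.3)/2 × 0.5 = 245.35
  [1→5]: (505.3+100.9)/2 × 4 = 1212.4
  [5→9]: (100.9+18.1)/2 × 4 = 238.0
  [9→13]: (18.1+3.3)/2 × 4 = 42.8
  Sum = 1857.575 ng/mL·h
F = (AUC_ev/D_ev)/(AUC_iv/D_iv) = (1857.575/300)/(5770/200) = 6.19192/28.85 = 0.2146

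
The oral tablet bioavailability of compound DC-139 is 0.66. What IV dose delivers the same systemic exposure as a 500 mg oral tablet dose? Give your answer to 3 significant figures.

Systemic exposure from an extravascular dose = F × D_ev, so the equivalent IV dose is F × D_ev.
D_iv = F × D_ev = 0.66 × 500 = 330 mg

D_iv = 330 mg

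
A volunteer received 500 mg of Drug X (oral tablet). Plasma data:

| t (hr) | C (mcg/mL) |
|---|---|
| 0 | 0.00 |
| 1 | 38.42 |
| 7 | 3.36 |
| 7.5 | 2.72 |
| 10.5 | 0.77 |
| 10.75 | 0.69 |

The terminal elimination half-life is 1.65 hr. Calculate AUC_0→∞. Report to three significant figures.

Trapezoidal AUC_0→10.75:
  [0→1]: (0.00+38.42)/2 × 1 = 19.21
  [1→7]: (38.42+3.36)/2 × 6 = 125.34
  [7→7.5]: (3.36+2.72)/2 × 0.5 = 1.52
  [7.5→10.5]: (2.72+0.77)/2 × 3 = 5.235
  [10.5→10.75]: (0.77+0.69)/2 × 0.25 = 0.1825
  Sum = 151.4875 mcg/mL·hr
k_e = ln2 / t½ = 0.693147 / 1.65 = 0.4201 hr^-1
Extrapolated tail: C_last / k_e = 0.69 / 0.4201 = 1.642
AUC_0→∞ = 151.4875 + 1.642 = 153.1295 mcg/mL·hr

AUC = 153 mcg/mL·hr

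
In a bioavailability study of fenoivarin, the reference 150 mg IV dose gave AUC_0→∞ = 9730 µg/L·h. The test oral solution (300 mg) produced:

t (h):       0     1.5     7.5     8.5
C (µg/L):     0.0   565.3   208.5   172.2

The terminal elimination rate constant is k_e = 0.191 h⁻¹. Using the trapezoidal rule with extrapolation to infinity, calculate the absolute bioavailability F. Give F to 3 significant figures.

F = 0.197

Trapezoidal AUC_0→8.5 (oral solution):
  [0→1.5]: (0.0+565.3)/2 × 1.5 = 423.975
  [1.5→7.5]: (565.3+208.5)/2 × 6 = 2321.4
  [7.5→8.5]: (208.5+172.2)/2 × 1 = 190.35
  Sum = 2935.725 µg/L·h
Tail: C_last/k_e = 172.2/0.191 = 901.571
AUC_0→∞ (oral solution) = 2935.725 + 901.571 = 3837.296 µg/L·h
F = (AUC_ev/D_ev)/(AUC_iv/D_iv) = (3837.296/300)/(9730/150) = 12.791/64.8667 = 0.1972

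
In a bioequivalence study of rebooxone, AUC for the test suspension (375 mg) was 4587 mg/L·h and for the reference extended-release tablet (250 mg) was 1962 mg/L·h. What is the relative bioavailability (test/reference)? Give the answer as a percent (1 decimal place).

F_rel = (AUC_test/D_test) / (AUC_ref/D_ref)
      = (4587/375) / (1962/250)
      = 12.232 / 7.848 = 1.5586 = 155.86%

F_rel = 155.9%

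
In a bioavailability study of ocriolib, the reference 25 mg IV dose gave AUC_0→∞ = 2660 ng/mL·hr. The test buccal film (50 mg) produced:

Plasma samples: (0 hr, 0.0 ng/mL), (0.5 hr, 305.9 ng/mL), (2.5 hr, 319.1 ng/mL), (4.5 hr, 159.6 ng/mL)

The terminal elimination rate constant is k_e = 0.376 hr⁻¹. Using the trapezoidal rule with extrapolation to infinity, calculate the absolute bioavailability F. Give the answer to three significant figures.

F = 0.302

Trapezoidal AUC_0→4.5 (buccal film):
  [0→0.5]: (0.0+305.9)/2 × 0.5 = 76.475
  [0.5→2.5]: (305.9+319.1)/2 × 2 = 625.0
  [2.5→4.5]: (319.1+159.6)/2 × 2 = 478.7
  Sum = 1180.175 ng/mL·hr
Tail: C_last/k_e = 159.6/0.376 = 424.468
AUC_0→∞ (buccal film) = 1180.175 + 424.468 = 1604.643 ng/mL·hr
F = (AUC_ev/D_ev)/(AUC_iv/D_iv) = (1604.643/50)/(2660/25) = 32.09286/106.4 = 0.3016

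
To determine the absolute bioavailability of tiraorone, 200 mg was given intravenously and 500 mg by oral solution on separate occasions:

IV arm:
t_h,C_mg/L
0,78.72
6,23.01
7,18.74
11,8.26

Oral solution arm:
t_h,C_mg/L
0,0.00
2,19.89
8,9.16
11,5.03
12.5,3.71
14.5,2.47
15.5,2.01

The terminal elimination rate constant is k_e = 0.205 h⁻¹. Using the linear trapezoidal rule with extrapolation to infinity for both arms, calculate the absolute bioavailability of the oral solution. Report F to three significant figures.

F = 0.146

Trapezoidal AUC_0→11 (IV):
  [0→6]: (78.72+23.01)/2 × 6 = 305.19
  [6→7]: (23.01+18.74)/2 × 1 = 20.875
  [7→11]: (18.74+8.26)/2 × 4 = 54.0
  Sum = 380.065 mg/L·h
IV tail: 8.26/0.205 = 40.293; AUC_iv,0→∞ = 380.065 + 40.293 = 420.358 mg/L·h
Trapezoidal AUC_0→15.5 (oral solution):
  [0→2]: (0.00+19.89)/2 × 2 = 19.89
  [2→8]: (19.89+9.16)/2 × 6 = 87.15
  [8→11]: (9.16+5.03)/2 × 3 = 21.285
  [11→12.5]: (5.03+3.71)/2 × 1.5 = 6.555
  [12.5→14.5]: (3.71+2.47)/2 × 2 = 6.18
  [14.5→15.5]: (2.47+2.01)/2 × 1 = 2.24
  Sum = 143.3 mg/L·h
oral solution tail: 2.01/0.205 = 9.805; AUC_ev,0→∞ = 143.3 + 9.805 = 153.105 mg/L·h
F = (AUC_ev/D_ev)/(AUC_iv/D_iv) = (153.105/500)/(420.358/200) = 0.30621/2.10179 = 0.1457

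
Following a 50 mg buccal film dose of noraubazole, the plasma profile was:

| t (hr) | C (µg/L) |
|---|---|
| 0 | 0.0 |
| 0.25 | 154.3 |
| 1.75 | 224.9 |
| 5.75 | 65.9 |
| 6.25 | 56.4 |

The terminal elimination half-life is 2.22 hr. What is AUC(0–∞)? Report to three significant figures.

AUC = 1100 µg/L·hr

Trapezoidal AUC_0→6.25:
  [0→0.25]: (0.0+154.3)/2 × 0.25 = 19.2875
  [0.25→1.75]: (154.3+224.9)/2 × 1.5 = 284.4
  [1.75→5.75]: (224.9+65.9)/2 × 4 = 581.6
  [5.75→6.25]: (65.9+56.4)/2 × 0.5 = 30.575
  Sum = 915.8625 µg/L·hr
k_e = ln2 / t½ = 0.693147 / 2.22 = 0.3122 hr^-1
Extrapolated tail: C_last / k_e = 56.4 / 0.3122 = 180.653
AUC_0→∞ = 915.8625 + 180.653 = 1096.5155 µg/L·hr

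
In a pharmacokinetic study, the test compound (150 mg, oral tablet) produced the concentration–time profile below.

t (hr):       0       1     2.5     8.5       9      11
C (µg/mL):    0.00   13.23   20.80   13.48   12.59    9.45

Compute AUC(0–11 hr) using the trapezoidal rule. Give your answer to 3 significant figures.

AUC = 164 µg/mL·hr

Trapezoidal AUC_0→11:
  [0→1]: (0.00+13.23)/2 × 1 = 6.615
  [1→2.5]: (13.23+20.80)/2 × 1.5 = 25.5225
  [2.5→8.5]: (20.80+13.48)/2 × 6 = 102.84
  [8.5→9]: (13.48+12.59)/2 × 0.5 = 6.5175
  [9→11]: (12.59+9.45)/2 × 2 = 22.04
  Sum = 163.535 µg/mL·hr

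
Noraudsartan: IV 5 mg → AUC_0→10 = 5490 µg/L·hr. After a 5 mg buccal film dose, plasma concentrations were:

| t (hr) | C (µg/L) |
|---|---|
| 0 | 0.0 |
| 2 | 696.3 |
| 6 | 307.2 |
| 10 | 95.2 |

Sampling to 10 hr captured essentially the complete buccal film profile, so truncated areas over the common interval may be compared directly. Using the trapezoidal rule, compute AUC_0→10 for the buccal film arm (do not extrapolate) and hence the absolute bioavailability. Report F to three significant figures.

F = 0.639

Trapezoidal AUC_0→10 (buccal film):
  [0→2]: (0.0+696.3)/2 × 2 = 696.3
  [2→6]: (696.3+307.2)/2 × 4 = 2007.0
  [6→10]: (307.2+95.2)/2 × 4 = 804.8
  Sum = 3508.1 µg/L·hr
F = (AUC_ev/D_ev)/(AUC_iv/D_iv) = (3508.1/5)/(5490/5) = 701.62/1098 = 0.6390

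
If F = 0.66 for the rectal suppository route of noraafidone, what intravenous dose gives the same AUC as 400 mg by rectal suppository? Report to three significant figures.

Systemic exposure from an extravascular dose = F × D_ev, so the equivalent IV dose is F × D_ev.
D_iv = F × D_ev = 0.66 × 400 = 264 mg

D_iv = 264 mg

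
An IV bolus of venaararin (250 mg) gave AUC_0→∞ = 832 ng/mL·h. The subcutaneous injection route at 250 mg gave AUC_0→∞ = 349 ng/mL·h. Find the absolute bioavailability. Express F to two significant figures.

F = (AUC_ev / D_ev) / (AUC_iv / D_iv)
  = (349/250) / (832/250)
  = 1.396 / 3.328 = 0.4195

F = 0.42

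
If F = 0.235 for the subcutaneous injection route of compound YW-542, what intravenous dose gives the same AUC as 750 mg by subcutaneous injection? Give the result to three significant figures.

Systemic exposure from an extravascular dose = F × D_ev, so the equivalent IV dose is F × D_ev.
D_iv = F × D_ev = 0.235 × 750 = 176.25 mg

D_iv = 176 mg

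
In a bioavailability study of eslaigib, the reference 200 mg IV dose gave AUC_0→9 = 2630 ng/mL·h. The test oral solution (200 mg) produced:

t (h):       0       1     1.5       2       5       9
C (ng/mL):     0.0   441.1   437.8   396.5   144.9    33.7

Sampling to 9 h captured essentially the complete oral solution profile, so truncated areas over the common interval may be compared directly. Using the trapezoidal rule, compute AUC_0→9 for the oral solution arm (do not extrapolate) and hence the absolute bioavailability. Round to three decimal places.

F = 0.691

Trapezoidal AUC_0→9 (oral solution):
  [0→1]: (0.0+441.1)/2 × 1 = 220.55
  [1→1.5]: (441.1+437.8)/2 × 0.5 = 219.725
  [1.5→2]: (437.8+396.5)/2 × 0.5 = 208.575
  [2→5]: (396.5+144.9)/2 × 3 = 812.1
  [5→9]: (144.9+33.7)/2 × 4 = 357.2
  Sum = 1818.15 ng/mL·h
F = (AUC_ev/D_ev)/(AUC_iv/D_iv) = (1818.15/200)/(2630/200) = 9.09075/13.15 = 0.6913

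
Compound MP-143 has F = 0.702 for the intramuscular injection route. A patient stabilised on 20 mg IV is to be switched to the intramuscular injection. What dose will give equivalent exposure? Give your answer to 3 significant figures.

For equal systemic exposure: F × D_ev = D_iv
D_ev = D_iv / F = 20 / 0.702 = 28.49 mg

D_intramuscular = 28.5 mg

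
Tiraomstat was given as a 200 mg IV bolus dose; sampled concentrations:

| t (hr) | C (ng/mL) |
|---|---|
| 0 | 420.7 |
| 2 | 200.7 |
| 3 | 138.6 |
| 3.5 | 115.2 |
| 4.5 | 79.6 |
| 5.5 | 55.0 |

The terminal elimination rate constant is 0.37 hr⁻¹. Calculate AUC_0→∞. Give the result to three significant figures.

AUC = 1170 ng/mL·hr

Trapezoidal AUC_0→5.5:
  [0→2]: (420.7+200.7)/2 × 2 = 621.4
  [2→3]: (200.7+138.6)/2 × 1 = 169.65
  [3→3.5]: (138.6+115.2)/2 × 0.5 = 63.45
  [3.5→4.5]: (115.2+79.6)/2 × 1 = 97.4
  [4.5→5.5]: (79.6+55.0)/2 × 1 = 67.3
  Sum = 1019.2 ng/mL·hr
Extrapolated tail: C_last / k_e = 55.0 / 0.37 = 148.649
AUC_0→∞ = 1019.2 + 148.649 = 1167.849 ng/mL·hr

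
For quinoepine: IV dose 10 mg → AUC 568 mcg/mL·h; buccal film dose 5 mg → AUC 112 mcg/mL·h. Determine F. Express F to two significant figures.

F = (AUC_ev / D_ev) / (AUC_iv / D_iv)
  = (112/5) / (568/10)
  = 22.4 / 56.8 = 0.3944

F = 0.39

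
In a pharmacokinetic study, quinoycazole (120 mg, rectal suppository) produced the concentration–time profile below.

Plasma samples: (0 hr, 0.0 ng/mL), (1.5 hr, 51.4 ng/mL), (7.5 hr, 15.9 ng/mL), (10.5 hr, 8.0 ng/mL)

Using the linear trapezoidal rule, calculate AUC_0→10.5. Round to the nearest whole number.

AUC = 276 ng/mL·hr

Trapezoidal AUC_0→10.5:
  [0→1.5]: (0.0+51.4)/2 × 1.5 = 38.55
  [1.5→7.5]: (51.4+15.9)/2 × 6 = 201.9
  [7.5→10.5]: (15.9+8.0)/2 × 3 = 35.85
  Sum = 276.3 ng/mL·hr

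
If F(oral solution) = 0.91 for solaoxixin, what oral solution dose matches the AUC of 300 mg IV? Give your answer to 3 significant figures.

For equal systemic exposure: F × D_ev = D_iv
D_ev = D_iv / F = 300 / 0.91 = 329.67 mg

D_oral = 330 mg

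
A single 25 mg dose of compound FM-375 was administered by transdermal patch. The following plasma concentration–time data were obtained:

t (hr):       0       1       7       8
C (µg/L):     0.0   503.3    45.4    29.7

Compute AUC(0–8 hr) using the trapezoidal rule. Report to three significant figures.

Trapezoidal AUC_0→8:
  [0→1]: (0.0+503.3)/2 × 1 = 251.65
  [1→7]: (503.3+45.4)/2 × 6 = 1646.1
  [7→8]: (45.4+29.7)/2 × 1 = 37.55
  Sum = 1935.3 µg/L·hr

AUC = 1940 µg/L·hr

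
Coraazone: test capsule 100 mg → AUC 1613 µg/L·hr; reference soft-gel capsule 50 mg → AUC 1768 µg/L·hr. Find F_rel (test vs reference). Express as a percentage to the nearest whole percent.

F_rel = (AUC_test/D_test) / (AUC_ref/D_ref)
      = (1613/100) / (1768/50)
      = 16.13 / 35.36 = 0.4562 = 45.62%

F_rel = 46%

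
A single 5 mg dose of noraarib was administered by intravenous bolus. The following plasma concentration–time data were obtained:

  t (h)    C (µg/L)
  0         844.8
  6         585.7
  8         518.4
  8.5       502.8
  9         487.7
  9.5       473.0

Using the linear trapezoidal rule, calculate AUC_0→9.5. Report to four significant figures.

Trapezoidal AUC_0→9.5:
  [0→6]: (844.8+585.7)/2 × 6 = 4291.5
  [6→8]: (585.7+518.4)/2 × 2 = 1104.1
  [8→8.5]: (518.4+502.8)/2 × 0.5 = 255.3
  [8.5→9]: (502.8+487.7)/2 × 0.5 = 247.625
  [9→9.5]: (487.7+473.0)/2 × 0.5 = 240.175
  Sum = 6138.7 µg/L·h

AUC = 6139 µg/L·h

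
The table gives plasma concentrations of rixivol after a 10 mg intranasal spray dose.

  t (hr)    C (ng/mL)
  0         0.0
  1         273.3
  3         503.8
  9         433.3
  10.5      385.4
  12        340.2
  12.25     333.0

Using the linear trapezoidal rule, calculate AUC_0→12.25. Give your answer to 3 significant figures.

Trapezoidal AUC_0→12.25:
  [0→1]: (0.0+273.3)/2 × 1 = 136.65
  [1→3]: (273.3+503.8)/2 × 2 = 777.1
  [3→9]: (503.8+433.3)/2 × 6 = 2811.3
  [9→10.5]: (433.3+385.4)/2 × 1.5 = 614.025
  [10.5→12]: (385.4+340.2)/2 × 1.5 = 544.2
  [12→12.25]: (340.2+333.0)/2 × 0.25 = 84.15
  Sum = 4967.425 ng/mL·hr

AUC = 4970 ng/mL·hr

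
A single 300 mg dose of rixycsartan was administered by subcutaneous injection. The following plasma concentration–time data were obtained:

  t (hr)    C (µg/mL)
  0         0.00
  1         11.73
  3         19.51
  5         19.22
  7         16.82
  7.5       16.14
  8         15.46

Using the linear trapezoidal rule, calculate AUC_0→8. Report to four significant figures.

Trapezoidal AUC_0→8:
  [0→1]: (0.00+11.73)/2 × 1 = 5.865
  [1→3]: (11.73+19.51)/2 × 2 = 31.24
  [3→5]: (19.51+19.22)/2 × 2 = 38.73
  [5→7]: (19.22+16.82)/2 × 2 = 36.04
  [7→7.5]: (16.82+16.14)/2 × 0.5 = 8.24
  [7.5→8]: (16.14+15.46)/2 × 0.5 = 7.9
  Sum = 128.015 µg/mL·hr

AUC = 128.0 µg/mL·hr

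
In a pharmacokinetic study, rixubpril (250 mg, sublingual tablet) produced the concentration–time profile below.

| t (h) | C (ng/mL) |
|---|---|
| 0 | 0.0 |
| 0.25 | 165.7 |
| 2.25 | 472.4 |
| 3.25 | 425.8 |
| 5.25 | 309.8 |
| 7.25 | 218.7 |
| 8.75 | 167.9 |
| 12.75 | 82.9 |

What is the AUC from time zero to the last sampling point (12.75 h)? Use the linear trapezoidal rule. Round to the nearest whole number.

AUC = 3164 ng/mL·h

Trapezoidal AUC_0→12.75:
  [0→0.25]: (0.0+165.7)/2 × 0.25 = 20.7125
  [0.25→2.25]: (165.7+472.4)/2 × 2 = 638.1
  [2.25→3.25]: (472.4+425.8)/2 × 1 = 449.1
  [3.25→5.25]: (425.8+309.8)/2 × 2 = 735.6
  [5.25→7.25]: (309.8+218.7)/2 × 2 = 528.5
  [7.25→8.75]: (218.7+167.9)/2 × 1.5 = 289.95
  [8.75→12.75]: (167.9+82.9)/2 × 4 = 501.6
  Sum = 3163.5625 ng/mL·h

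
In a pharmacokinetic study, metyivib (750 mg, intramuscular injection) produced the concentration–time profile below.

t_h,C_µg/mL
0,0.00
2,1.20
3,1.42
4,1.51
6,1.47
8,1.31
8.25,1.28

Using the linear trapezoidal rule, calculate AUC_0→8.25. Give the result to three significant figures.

Trapezoidal AUC_0→8.25:
  [0→2]: (0.00+1.20)/2 × 2 = 1.2
  [2→3]: (1.20+1.42)/2 × 1 = 1.31
  [3→4]: (1.42+1.51)/2 × 1 = 1.465
  [4→6]: (1.51+1.47)/2 × 2 = 2.98
  [6→8]: (1.47+1.31)/2 × 2 = 2.78
  [8→8.25]: (1.31+1.28)/2 × 0.25 = 0.32375
  Sum = 10.05875 µg/mL·h

AUC = 10.1 µg/mL·h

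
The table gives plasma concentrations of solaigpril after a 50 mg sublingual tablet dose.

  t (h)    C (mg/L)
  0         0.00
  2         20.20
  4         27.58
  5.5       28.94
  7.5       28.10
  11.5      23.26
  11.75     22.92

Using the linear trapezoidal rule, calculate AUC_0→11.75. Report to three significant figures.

AUC = 276 mg/L·h

Trapezoidal AUC_0→11.75:
  [0→2]: (0.00+20.20)/2 × 2 = 20.2
  [2→4]: (20.20+27.58)/2 × 2 = 47.78
  [4→5.5]: (27.58+28.94)/2 × 1.5 = 42.39
  [5.5→7.5]: (28.94+28.10)/2 × 2 = 57.04
  [7.5→11.5]: (28.10+23.26)/2 × 4 = 102.72
  [11.5→11.75]: (23.26+22.92)/2 × 0.25 = 5.7725
  Sum = 275.9025 mg/L·h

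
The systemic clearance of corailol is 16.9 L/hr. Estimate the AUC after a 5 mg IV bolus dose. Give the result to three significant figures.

AUC_0→∞ = Dose_iv / CL
        = 5 / 16.9 = 0.295858 mg/L·hr

AUC = 0.296 mg/L·hr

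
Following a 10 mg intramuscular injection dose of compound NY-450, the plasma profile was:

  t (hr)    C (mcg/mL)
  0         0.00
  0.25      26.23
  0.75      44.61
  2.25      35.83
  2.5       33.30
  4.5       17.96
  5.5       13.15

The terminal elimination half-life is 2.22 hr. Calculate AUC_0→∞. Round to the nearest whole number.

AUC = 199 mcg/mL·hr

Trapezoidal AUC_0→5.5:
  [0→0.25]: (0.00+26.23)/2 × 0.25 = 3.27875
  [0.25→0.75]: (26.23+44.61)/2 × 0.5 = 17.71
  [0.75→2.25]: (44.61+35.83)/2 × 1.5 = 60.33
  [2.25→2.5]: (35.83+33.30)/2 × 0.25 = 8.64125
  [2.5→4.5]: (33.30+17.96)/2 × 2 = 51.26
  [4.5→5.5]: (17.96+13.15)/2 × 1 = 15.555
  Sum = 156.775 mcg/mL·hr
k_e = ln2 / t½ = 0.693147 / 2.22 = 0.3122 hr^-1
Extrapolated tail: C_last / k_e = 13.15 / 0.3122 = 42.120
AUC_0→∞ = 156.775 + 42.120 = 198.895 mcg/mL·hr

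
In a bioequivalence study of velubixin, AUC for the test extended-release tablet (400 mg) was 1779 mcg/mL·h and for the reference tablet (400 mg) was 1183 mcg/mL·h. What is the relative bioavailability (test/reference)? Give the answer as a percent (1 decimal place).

F_rel = 150.4%

F_rel = (AUC_test/D_test) / (AUC_ref/D_ref)
      = (1779/400) / (1183/400)
      = 4.4475 / 2.9575 = 1.5038 = 150.38%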